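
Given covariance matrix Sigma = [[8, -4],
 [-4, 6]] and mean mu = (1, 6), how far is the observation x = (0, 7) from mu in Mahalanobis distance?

Step 1 — centre the observation: (x - mu) = (-1, 1).

Step 2 — invert Sigma. det(Sigma) = 8·6 - (-4)² = 32.
  Sigma^{-1} = (1/det) · [[d, -b], [-b, a]] = [[0.1875, 0.125],
 [0.125, 0.25]].

Step 3 — form the quadratic (x - mu)^T · Sigma^{-1} · (x - mu):
  Sigma^{-1} · (x - mu) = (-0.0625, 0.125).
  (x - mu)^T · [Sigma^{-1} · (x - mu)] = (-1)·(-0.0625) + (1)·(0.125) = 0.1875.

Step 4 — take square root: d = √(0.1875) ≈ 0.433.

d(x, mu) = √(0.1875) ≈ 0.433


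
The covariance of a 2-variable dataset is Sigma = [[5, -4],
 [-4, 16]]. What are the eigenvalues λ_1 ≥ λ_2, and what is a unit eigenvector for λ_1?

Step 1 — characteristic polynomial of 2×2 Sigma:
  det(Sigma - λI) = λ² - trace · λ + det = 0.
  trace = 5 + 16 = 21, det = 5·16 - (-4)² = 64.
Step 2 — discriminant:
  Δ = trace² - 4·det = 441 - 256 = 185.
Step 3 — eigenvalues:
  λ = (trace ± √Δ)/2 = (21 ± 13.6015)/2,
  λ_1 = 17.3007,  λ_2 = 3.6993.

Step 4 — unit eigenvector for λ_1: solve (Sigma - λ_1 I)v = 0. First row:
  (5 - 17.3007)·v_x + (-4)·v_y = 0, i.e. (-12.3007)·v_x + (-4)·v_y = 0,
  so v ∝ (b, λ_1 - a) = (-4, 12.3007); multiply by -1 so the first entry is positive: u = (4, -12.3007).
  ||u|| = √((4)² + (-12.3007)²) = √(167.3081) ≈ 12.9348,
  v_1 = u/||u|| ≈ (0.3092, -0.951) (||v_1|| = 1).

λ_1 = 17.3007,  λ_2 = 3.6993;  v_1 ≈ (0.3092, -0.951)


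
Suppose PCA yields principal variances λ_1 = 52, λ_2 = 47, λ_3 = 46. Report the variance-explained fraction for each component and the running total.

Step 1 — total variance = trace(Sigma) = Σ λ_i = 52 + 47 + 46 = 145.

Step 2 — fraction explained by component i = λ_i / Σ λ:
  PC1: 52/145 = 0.3586
  PC2: 47/145 = 0.3241
  PC3: 46/145 = 0.3172

Step 3 — cumulative fraction after k components = (λ_1 + ... + λ_k) / Σ λ:
  k = 1: 52/145 = 0.3586
  k = 2: (52 + 47)/145 = 99/145 = 0.6828
  k = 3: (52 + 47 + 46)/145 = 145/145 = 1

Summary (fraction, with percent):

explained: PC1 0.3586 (35.86%), PC2 0.3241 (32.41%), PC3 0.3172 (31.72%);  cumulative: 0.3586, 0.6828, 1


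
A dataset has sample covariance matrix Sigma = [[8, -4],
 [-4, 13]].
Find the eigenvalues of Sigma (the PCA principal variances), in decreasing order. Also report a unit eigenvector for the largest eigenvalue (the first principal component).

Step 1 — characteristic polynomial of 2×2 Sigma:
  det(Sigma - λI) = λ² - trace · λ + det = 0.
  trace = 8 + 13 = 21, det = 8·13 - (-4)² = 88.
Step 2 — discriminant:
  Δ = trace² - 4·det = 441 - 352 = 89.
Step 3 — eigenvalues:
  λ = (trace ± √Δ)/2 = (21 ± 9.434)/2,
  λ_1 = 15.217,  λ_2 = 5.783.

Step 4 — unit eigenvector for λ_1: solve (Sigma - λ_1 I)v = 0. First row:
  (8 - 15.217)·v_x + (-4)·v_y = 0, i.e. (-7.217)·v_x + (-4)·v_y = 0,
  so v ∝ (b, λ_1 - a) = (-4, 7.217); multiply by -1 so the first entry is positive: u = (4, -7.217).
  ||u|| = √((4)² + (-7.217)²) = √(68.085) ≈ 8.2514,
  v_1 = u/||u|| ≈ (0.4848, -0.8746) (||v_1|| = 1).

λ_1 = 15.217,  λ_2 = 5.783;  v_1 ≈ (0.4848, -0.8746)


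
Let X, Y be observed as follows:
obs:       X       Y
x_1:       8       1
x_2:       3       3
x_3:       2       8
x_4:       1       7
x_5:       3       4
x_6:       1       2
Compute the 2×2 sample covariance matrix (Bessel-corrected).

Step 1 — column means:
  mean(X) = (8 + 3 + 2 + 1 + 3 + 1) / 6 = 18/6 = 3
  mean(Y) = (1 + 3 + 8 + 7 + 4 + 2) / 6 = 25/6 = 4.1667

Step 2 — sample covariance S[i,j] = (1/(n-1)) · Σ_k (x_{k,i} - mean_i) · (x_{k,j} - mean_j), with n-1 = 5.
  S[X,X] = ((5)·(5) + (0)·(0) + (-1)·(-1) + (-2)·(-2) + (0)·(0) + (-2)·(-2)) / 5 = 34/5 = 6.8
  S[X,Y] = ((5)·(-3.1667) + (0)·(-1.1667) + (-1)·(3.8333) + (-2)·(2.8333) + (0)·(-0.1667) + (-2)·(-2.1667)) / 5 = -21/5 = -4.2
  S[Y,Y] = ((-3.1667)·(-3.1667) + (-1.1667)·(-1.1667) + (3.8333)·(3.8333) + (2.8333)·(2.8333) + (-0.1667)·(-0.1667) + (-2.1667)·(-2.1667)) / 5 = 38.8333/5 = 7.7667

S is symmetric (S[j,i] = S[i,j]). Assembling:

S = [[6.8, -4.2],
 [-4.2, 7.7667]]


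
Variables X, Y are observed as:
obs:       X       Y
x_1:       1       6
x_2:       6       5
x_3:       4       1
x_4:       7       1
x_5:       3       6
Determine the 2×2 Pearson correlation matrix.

Step 1 — column means:
  mean(X) = (1 + 6 + 4 + 7 + 3) / 5 = 21/5 = 4.2
  mean(Y) = (6 + 5 + 1 + 1 + 6) / 5 = 19/5 = 3.8

Step 2 — sample variances and covariances s[i,j] = (1/(n-1)) · Σ_k (x_{k,i} - mean_i) · (x_{k,j} - mean_j), with n-1 = 4:
  s[X,X] = ((-3.2)·(-3.2) + (1.8)·(1.8) + (-0.2)·(-0.2) + (2.8)·(2.8) + (-1.2)·(-1.2)) / 4 = 22.8/4 = 5.7
  s[X,Y] = ((-3.2)·(2.2) + (1.8)·(1.2) + (-0.2)·(-2.8) + (2.8)·(-2.8) + (-1.2)·(2.2)) / 4 = -14.8/4 = -3.7
  s[Y,Y] = ((2.2)·(2.2) + (1.2)·(1.2) + (-2.8)·(-2.8) + (-2.8)·(-2.8) + (2.2)·(2.2)) / 4 = 26.8/4 = 6.7
  Sample standard deviations s_i = √(s[i,i]):
  s(X) = √(5.7) = 2.3875
  s(Y) = √(6.7) = 2.5884

Step 3 — r_{ij} = s_{ij} / (s_i · s_j):
  r[X,X] = 1 (diagonal).
  r[X,Y] = -3.7 / (2.3875 · 2.5884) = -3.7 / 6.1798 = -0.5987
  r[Y,Y] = 1 (diagonal).

R is symmetric with unit diagonal. Assembling:

R = [[1, -0.5987],
 [-0.5987, 1]]


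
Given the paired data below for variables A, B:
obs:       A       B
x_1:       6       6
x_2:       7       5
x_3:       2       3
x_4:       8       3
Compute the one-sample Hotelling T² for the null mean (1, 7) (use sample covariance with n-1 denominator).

Step 1 — sample mean vector:
  mean(A) = (6 + 7 + 2 + 8) / 4 = 23/4 = 5.75
  mean(B) = (6 + 5 + 3 + 3) / 4 = 17/4 = 4.25
  x̄ = (5.75, 4.25),  deviation x̄ - mu_0 = (5.75, 4.25) - (1, 7) = (4.75, -2.75).

Step 2 — sample covariance matrix, S[i,j] = (1/(n-1)) · Σ_k (x_{k,i} - mean_i) · (x_{k,j} - mean_j), divisor n-1 = 3:
  S[A,A] = ((0.25)·(0.25) + (1.25)·(1.25) + (-3.75)·(-3.75) + (2.25)·(2.25)) / 3 = 20.75/3 = 6.9167
  S[A,B] = ((0.25)·(1.75) + (1.25)·(0.75) + (-3.75)·(-1.25) + (2.25)·(-1.25)) / 3 = 3.25/3 = 1.0833
  S[B,B] = ((1.75)·(1.75) + (0.75)·(0.75) + (-1.25)·(-1.25) + (-1.25)·(-1.25)) / 3 = 6.75/3 = 2.25
  S = [[6.9167, 1.0833],
 [1.0833, 2.25]].

Step 3 — invert S. det(S) = 6.9167·2.25 - (1.0833)² = 14.3889.
  S^{-1} = (1/det) · [[d, -b], [-b, a]] = [[0.1564, -0.0753],
 [-0.0753, 0.4807]].

Step 4 — quadratic form (x̄ - mu_0)^T · S^{-1} · (x̄ - mu_0):
  S^{-1} · (x̄ - mu_0) = (0.9498, -1.6795),
  (x̄ - mu_0)^T · [...] = (4.75)·(0.9498) + (-2.75)·(-1.6795) = 9.1303.

Step 5 — scale by n: T² = 4 · 9.1303 = 36.5212.

T² ≈ 36.5212


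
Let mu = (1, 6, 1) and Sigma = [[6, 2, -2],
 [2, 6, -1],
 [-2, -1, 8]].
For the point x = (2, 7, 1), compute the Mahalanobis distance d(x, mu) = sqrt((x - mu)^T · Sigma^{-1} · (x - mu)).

Step 1 — centre the observation: (x - mu) = (1, 1, 0).

Step 2 — invert Sigma (cofactor / det for 3×3, or solve directly):
  Sigma^{-1} = [[0.2009, -0.0598, 0.0427],
 [-0.0598, 0.188, 0.0085],
 [0.0427, 0.0085, 0.1368]].

Step 3 — form the quadratic (x - mu)^T · Sigma^{-1} · (x - mu):
  Sigma^{-1} · (x - mu) = (0.141, 0.1282, 0.0513).
  (x - mu)^T · [Sigma^{-1} · (x - mu)] = (1)·(0.141) + (1)·(0.1282) + (0)·(0.0513) = 0.2692.

Step 4 — take square root: d = √(0.2692) ≈ 0.5189.

d(x, mu) = √(0.2692) ≈ 0.5189


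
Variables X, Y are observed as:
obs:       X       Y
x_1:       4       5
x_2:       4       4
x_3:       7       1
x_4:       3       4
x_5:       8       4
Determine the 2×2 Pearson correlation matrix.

Step 1 — column means:
  mean(X) = (4 + 4 + 7 + 3 + 8) / 5 = 26/5 = 5.2
  mean(Y) = (5 + 4 + 1 + 4 + 4) / 5 = 18/5 = 3.6

Step 2 — sample variances and covariances s[i,j] = (1/(n-1)) · Σ_k (x_{k,i} - mean_i) · (x_{k,j} - mean_j), with n-1 = 4:
  s[X,X] = ((-1.2)·(-1.2) + (-1.2)·(-1.2) + (1.8)·(1.8) + (-2.2)·(-2.2) + (2.8)·(2.8)) / 4 = 18.8/4 = 4.7
  s[X,Y] = ((-1.2)·(1.4) + (-1.2)·(0.4) + (1.8)·(-2.6) + (-2.2)·(0.4) + (2.8)·(0.4)) / 4 = -6.6/4 = -1.65
  s[Y,Y] = ((1.4)·(1.4) + (0.4)·(0.4) + (-2.6)·(-2.6) + (0.4)·(0.4) + (0.4)·(0.4)) / 4 = 9.2/4 = 2.3
  Sample standard deviations s_i = √(s[i,i]):
  s(X) = √(4.7) = 2.1679
  s(Y) = √(2.3) = 1.5166

Step 3 — r_{ij} = s_{ij} / (s_i · s_j):
  r[X,X] = 1 (diagonal).
  r[X,Y] = -1.65 / (2.1679 · 1.5166) = -1.65 / 3.2879 = -0.5018
  r[Y,Y] = 1 (diagonal).

R is symmetric with unit diagonal. Assembling:

R = [[1, -0.5018],
 [-0.5018, 1]]


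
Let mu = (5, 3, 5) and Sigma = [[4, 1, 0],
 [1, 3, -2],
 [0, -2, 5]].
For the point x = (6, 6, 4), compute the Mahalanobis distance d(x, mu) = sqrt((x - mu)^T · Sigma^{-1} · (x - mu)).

Step 1 — centre the observation: (x - mu) = (1, 3, -1).

Step 2 — invert Sigma (cofactor / det for 3×3, or solve directly):
  Sigma^{-1} = [[0.2821, -0.1282, -0.0513],
 [-0.1282, 0.5128, 0.2051],
 [-0.0513, 0.2051, 0.2821]].

Step 3 — form the quadratic (x - mu)^T · Sigma^{-1} · (x - mu):
  Sigma^{-1} · (x - mu) = (-0.0513, 1.2051, 0.2821).
  (x - mu)^T · [Sigma^{-1} · (x - mu)] = (1)·(-0.0513) + (3)·(1.2051) + (-1)·(0.2821) = 3.2821.

Step 4 — take square root: d = √(3.2821) ≈ 1.8116.

d(x, mu) = √(3.2821) ≈ 1.8116


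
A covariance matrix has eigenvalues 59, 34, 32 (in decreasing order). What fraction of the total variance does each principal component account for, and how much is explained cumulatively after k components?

Step 1 — total variance = trace(Sigma) = Σ λ_i = 59 + 34 + 32 = 125.

Step 2 — fraction explained by component i = λ_i / Σ λ:
  PC1: 59/125 = 0.472
  PC2: 34/125 = 0.272
  PC3: 32/125 = 0.256

Step 3 — cumulative fraction after k components = (λ_1 + ... + λ_k) / Σ λ:
  k = 1: 59/125 = 0.472
  k = 2: (59 + 34)/125 = 93/125 = 0.744
  k = 3: (59 + 34 + 32)/125 = 125/125 = 1

Summary (fraction, with percent):

explained: PC1 0.472 (47.2%), PC2 0.272 (27.2%), PC3 0.256 (25.6%);  cumulative: 0.472, 0.744, 1


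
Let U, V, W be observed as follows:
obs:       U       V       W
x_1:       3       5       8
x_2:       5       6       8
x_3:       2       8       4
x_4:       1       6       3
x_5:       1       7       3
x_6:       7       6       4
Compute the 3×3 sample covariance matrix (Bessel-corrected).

Step 1 — column means:
  mean(U) = (3 + 5 + 2 + 1 + 1 + 7) / 6 = 19/6 = 3.1667
  mean(V) = (5 + 6 + 8 + 6 + 7 + 6) / 6 = 38/6 = 6.3333
  mean(W) = (8 + 8 + 4 + 3 + 3 + 4) / 6 = 30/6 = 5

Step 2 — sample covariance S[i,j] = (1/(n-1)) · Σ_k (x_{k,i} - mean_i) · (x_{k,j} - mean_j), with n-1 = 5.
  S[U,U] = ((-0.1667)·(-0.1667) + (1.8333)·(1.8333) + (-1.1667)·(-1.1667) + (-2.1667)·(-2.1667) + (-2.1667)·(-2.1667) + (3.8333)·(3.8333)) / 5 = 28.8333/5 = 5.7667
  S[U,V] = ((-0.1667)·(-1.3333) + (1.8333)·(-0.3333) + (-1.1667)·(1.6667) + (-2.1667)·(-0.3333) + (-2.1667)·(0.6667) + (3.8333)·(-0.3333)) / 5 = -4.3333/5 = -0.8667
  S[U,W] = ((-0.1667)·(3) + (1.8333)·(3) + (-1.1667)·(-1) + (-2.1667)·(-2) + (-2.1667)·(-2) + (3.8333)·(-1)) / 5 = 11/5 = 2.2
  S[V,V] = ((-1.3333)·(-1.3333) + (-0.3333)·(-0.3333) + (1.6667)·(1.6667) + (-0.3333)·(-0.3333) + (0.6667)·(0.6667) + (-0.3333)·(-0.3333)) / 5 = 5.3333/5 = 1.0667
  S[V,W] = ((-1.3333)·(3) + (-0.3333)·(3) + (1.6667)·(-1) + (-0.3333)·(-2) + (0.6667)·(-2) + (-0.3333)·(-1)) / 5 = -7/5 = -1.4
  S[W,W] = ((3)·(3) + (3)·(3) + (-1)·(-1) + (-2)·(-2) + (-2)·(-2) + (-1)·(-1)) / 5 = 28/5 = 5.6

S is symmetric (S[j,i] = S[i,j]). Assembling:

S = [[5.7667, -0.8667, 2.2],
 [-0.8667, 1.0667, -1.4],
 [2.2, -1.4, 5.6]]


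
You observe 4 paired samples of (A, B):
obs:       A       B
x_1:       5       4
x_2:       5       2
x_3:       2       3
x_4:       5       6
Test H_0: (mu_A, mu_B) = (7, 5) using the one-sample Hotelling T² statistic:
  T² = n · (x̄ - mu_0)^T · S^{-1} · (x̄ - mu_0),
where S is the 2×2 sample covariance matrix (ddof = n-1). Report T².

Step 1 — sample mean vector:
  mean(A) = (5 + 5 + 2 + 5) / 4 = 17/4 = 4.25
  mean(B) = (4 + 2 + 3 + 6) / 4 = 15/4 = 3.75
  x̄ = (4.25, 3.75),  deviation x̄ - mu_0 = (4.25, 3.75) - (7, 5) = (-2.75, -1.25).

Step 2 — sample covariance matrix, S[i,j] = (1/(n-1)) · Σ_k (x_{k,i} - mean_i) · (x_{k,j} - mean_j), divisor n-1 = 3:
  S[A,A] = ((0.75)·(0.75) + (0.75)·(0.75) + (-2.25)·(-2.25) + (0.75)·(0.75)) / 3 = 6.75/3 = 2.25
  S[A,B] = ((0.75)·(0.25) + (0.75)·(-1.75) + (-2.25)·(-0.75) + (0.75)·(2.25)) / 3 = 2.25/3 = 0.75
  S[B,B] = ((0.25)·(0.25) + (-1.75)·(-1.75) + (-0.75)·(-0.75) + (2.25)·(2.25)) / 3 = 8.75/3 = 2.9167
  S = [[2.25, 0.75],
 [0.75, 2.9167]].

Step 3 — invert S. det(S) = 2.25·2.9167 - (0.75)² = 6.
  S^{-1} = (1/det) · [[d, -b], [-b, a]] = [[0.4861, -0.125],
 [-0.125, 0.375]].

Step 4 — quadratic form (x̄ - mu_0)^T · S^{-1} · (x̄ - mu_0):
  S^{-1} · (x̄ - mu_0) = (-1.1806, -0.125),
  (x̄ - mu_0)^T · [...] = (-2.75)·(-1.1806) + (-1.25)·(-0.125) = 3.4028.

Step 5 — scale by n: T² = 4 · 3.4028 = 13.6111.

T² ≈ 13.6111


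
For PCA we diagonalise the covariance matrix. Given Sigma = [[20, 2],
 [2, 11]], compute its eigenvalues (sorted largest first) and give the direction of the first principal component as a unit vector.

Step 1 — characteristic polynomial of 2×2 Sigma:
  det(Sigma - λI) = λ² - trace · λ + det = 0.
  trace = 20 + 11 = 31, det = 20·11 - (2)² = 216.
Step 2 — discriminant:
  Δ = trace² - 4·det = 961 - 864 = 97.
Step 3 — eigenvalues:
  λ = (trace ± √Δ)/2 = (31 ± 9.8489)/2,
  λ_1 = 20.4244,  λ_2 = 10.5756.

Step 4 — unit eigenvector for λ_1: solve (Sigma - λ_1 I)v = 0. First row:
  (20 - 20.4244)·v_x + (2)·v_y = 0, i.e. (-0.4244)·v_x + (2)·v_y = 0,
  so v ∝ (b, λ_1 - a) = (2, 0.4244) = u.
  ||u|| = √((2)² + (0.4244)²) = √(4.1801) ≈ 2.0445,
  v_1 = u/||u|| ≈ (0.9782, 0.2076) (||v_1|| = 1).

λ_1 = 20.4244,  λ_2 = 10.5756;  v_1 ≈ (0.9782, 0.2076)


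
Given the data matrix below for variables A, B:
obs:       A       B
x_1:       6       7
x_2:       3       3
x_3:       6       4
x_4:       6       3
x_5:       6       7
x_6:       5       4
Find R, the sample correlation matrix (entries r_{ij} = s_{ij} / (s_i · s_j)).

Step 1 — column means:
  mean(A) = (6 + 3 + 6 + 6 + 6 + 5) / 6 = 32/6 = 5.3333
  mean(B) = (7 + 3 + 4 + 3 + 7 + 4) / 6 = 28/6 = 4.6667

Step 2 — sample variances and covariances s[i,j] = (1/(n-1)) · Σ_k (x_{k,i} - mean_i) · (x_{k,j} - mean_j), with n-1 = 5:
  s[A,A] = ((0.6667)·(0.6667) + (-2.3333)·(-2.3333) + (0.6667)·(0.6667) + (0.6667)·(0.6667) + (0.6667)·(0.6667) + (-0.3333)·(-0.3333)) / 5 = 7.3333/5 = 1.4667
  s[A,B] = ((0.6667)·(2.3333) + (-2.3333)·(-1.6667) + (0.6667)·(-0.6667) + (0.6667)·(-1.6667) + (0.6667)·(2.3333) + (-0.3333)·(-0.6667)) / 5 = 5.6667/5 = 1.1333
  s[B,B] = ((2.3333)·(2.3333) + (-1.6667)·(-1.6667) + (-0.6667)·(-0.6667) + (-1.6667)·(-1.6667) + (2.3333)·(2.3333) + (-0.6667)·(-0.6667)) / 5 = 17.3333/5 = 3.4667
  Sample standard deviations s_i = √(s[i,i]):
  s(A) = √(1.4667) = 1.2111
  s(B) = √(3.4667) = 1.8619

Step 3 — r_{ij} = s_{ij} / (s_i · s_j):
  r[A,A] = 1 (diagonal).
  r[A,B] = 1.1333 / (1.2111 · 1.8619) = 1.1333 / 2.2549 = 0.5026
  r[B,B] = 1 (diagonal).

R is symmetric with unit diagonal. Assembling:

R = [[1, 0.5026],
 [0.5026, 1]]


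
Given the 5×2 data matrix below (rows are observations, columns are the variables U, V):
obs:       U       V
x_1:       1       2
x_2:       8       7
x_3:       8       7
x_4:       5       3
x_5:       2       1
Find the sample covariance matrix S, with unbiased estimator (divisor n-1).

Step 1 — column means:
  mean(U) = (1 + 8 + 8 + 5 + 2) / 5 = 24/5 = 4.8
  mean(V) = (2 + 7 + 7 + 3 + 1) / 5 = 20/5 = 4

Step 2 — sample covariance S[i,j] = (1/(n-1)) · Σ_k (x_{k,i} - mean_i) · (x_{k,j} - mean_j), with n-1 = 4.
  S[U,U] = ((-3.8)·(-3.8) + (3.2)·(3.2) + (3.2)·(3.2) + (0.2)·(0.2) + (-2.8)·(-2.8)) / 4 = 42.8/4 = 10.7
  S[U,V] = ((-3.8)·(-2) + (3.2)·(3) + (3.2)·(3) + (0.2)·(-1) + (-2.8)·(-3)) / 4 = 35/4 = 8.75
  S[V,V] = ((-2)·(-2) + (3)·(3) + (3)·(3) + (-1)·(-1) + (-3)·(-3)) / 4 = 32/4 = 8

S is symmetric (S[j,i] = S[i,j]). Assembling:

S = [[10.7, 8.75],
 [8.75, 8]]


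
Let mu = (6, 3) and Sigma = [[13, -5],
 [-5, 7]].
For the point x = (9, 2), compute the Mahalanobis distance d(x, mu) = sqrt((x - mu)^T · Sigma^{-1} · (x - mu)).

Step 1 — centre the observation: (x - mu) = (3, -1).

Step 2 — invert Sigma. det(Sigma) = 13·7 - (-5)² = 66.
  Sigma^{-1} = (1/det) · [[d, -b], [-b, a]] = [[0.1061, 0.0758],
 [0.0758, 0.197]].

Step 3 — form the quadratic (x - mu)^T · Sigma^{-1} · (x - mu):
  Sigma^{-1} · (x - mu) = (0.2424, 0.0303).
  (x - mu)^T · [Sigma^{-1} · (x - mu)] = (3)·(0.2424) + (-1)·(0.0303) = 0.697.

Step 4 — take square root: d = √(0.697) ≈ 0.8348.

d(x, mu) = √(0.697) ≈ 0.8348


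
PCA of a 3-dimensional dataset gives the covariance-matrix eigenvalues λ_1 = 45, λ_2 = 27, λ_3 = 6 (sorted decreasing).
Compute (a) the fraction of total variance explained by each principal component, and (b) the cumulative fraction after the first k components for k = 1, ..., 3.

Step 1 — total variance = trace(Sigma) = Σ λ_i = 45 + 27 + 6 = 78.

Step 2 — fraction explained by component i = λ_i / Σ λ:
  PC1: 45/78 = 0.5769
  PC2: 27/78 = 0.3462
  PC3: 6/78 = 0.0769

Step 3 — cumulative fraction after k components = (λ_1 + ... + λ_k) / Σ λ:
  k = 1: 45/78 = 0.5769
  k = 2: (45 + 27)/78 = 72/78 = 0.9231
  k = 3: (45 + 27 + 6)/78 = 78/78 = 1

Summary (fraction, with percent):

explained: PC1 0.5769 (57.69%), PC2 0.3462 (34.62%), PC3 0.0769 (7.69%);  cumulative: 0.5769, 0.9231, 1


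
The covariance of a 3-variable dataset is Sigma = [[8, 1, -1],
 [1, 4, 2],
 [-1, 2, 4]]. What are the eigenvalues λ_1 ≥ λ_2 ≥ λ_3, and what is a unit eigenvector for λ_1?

Step 1 — characteristic polynomial p(λ) = det(λI - Sigma) = λ³ - tr·λ² + c_1·λ - det, where tr = trace, c_1 = sum of the principal 2×2 minors, det = det(Sigma):
  tr = 8 + 4 + 4 = 16,
  c_1 = (8·4 - (1)²) + (8·4 - (-1)²) + (4·4 - (2)²) = 31 + 31 + 12 = 74,
  det = 8·(4·4 - (2)²) - (1)·((1)·4 - (2)·(-1)) + (-1)·((1)·(2) - 4·(-1)) = 8·(12) - (1)·(6) + (-1)·(6) = 84.
  So p(λ) = λ³ - 16λ² + 74λ - 84.
Step 2 — look for an integer root (rational root theorem: any rational root is an integer divisor of 84). Testing λ = 6:
  p(6) = 216 - 576 + 444 - 84 = 0  ✓
  Dividing out (λ - 6): p(λ) = (λ - 6)(λ² - 10λ + 14).
Step 3 — remaining eigenvalues from the quadratic λ² - 10λ + 14 = 0:
  Δ = 10² - 4·14 = 100 - 56 = 44,  λ = (10 ± √44)/2 = (10 ± 6.6332)/2 ≈ 8.3166 or 1.6834.
  Sorted: λ_1 = 8.3166,  λ_2 = 6,  λ_3 = 1.6834  (check: sum = 16 = tr ✓).

Step 4 — unit eigenvector for λ_1 ≈ 8.3166: v spans the null space of (Sigma - λ_1 I), whose rows are
  r_1 = (-0.3166, 1, -1),  r_2 = (1, -4.3166, 2),  r_3 = (-1, 2, -4.3166).
  v is orthogonal to every row, so take v ∝ r_1 × r_2 = ((1)·(2) - (-1)·(-4.3166), (-1)·(1) - (-0.3166)·(2), (-0.3166)·(-4.3166) - (1)·(1)) ≈ (-2.3166, -0.3668, 0.3668).
  Rescale (multiply by -1 so the first nonzero entry is positive): u = (2.3166, 0.3668, -0.3668).
  ||u|| = √((2.3166)² + (0.3668)² + (-0.3668)²) = √(5.6358) ≈ 2.374,  v_1 = u/||u|| ≈ (0.9758, 0.1545, -0.1545) (||v_1|| = 1).

λ_1 = 8.3166,  λ_2 = 6,  λ_3 = 1.6834;  v_1 ≈ (0.9758, 0.1545, -0.1545)


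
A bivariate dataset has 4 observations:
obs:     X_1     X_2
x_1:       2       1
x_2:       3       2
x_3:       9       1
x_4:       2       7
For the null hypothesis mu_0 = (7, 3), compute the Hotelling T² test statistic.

Step 1 — sample mean vector:
  mean(X_1) = (2 + 3 + 9 + 2) / 4 = 16/4 = 4
  mean(X_2) = (1 + 2 + 1 + 7) / 4 = 11/4 = 2.75
  x̄ = (4, 2.75),  deviation x̄ - mu_0 = (4, 2.75) - (7, 3) = (-3, -0.25).

Step 2 — sample covariance matrix, S[i,j] = (1/(n-1)) · Σ_k (x_{k,i} - mean_i) · (x_{k,j} - mean_j), divisor n-1 = 3:
  S[X_1,X_1] = ((-2)·(-2) + (-1)·(-1) + (5)·(5) + (-2)·(-2)) / 3 = 34/3 = 11.3333
  S[X_1,X_2] = ((-2)·(-1.75) + (-1)·(-0.75) + (5)·(-1.75) + (-2)·(4.25)) / 3 = -13/3 = -4.3333
  S[X_2,X_2] = ((-1.75)·(-1.75) + (-0.75)·(-0.75) + (-1.75)·(-1.75) + (4.25)·(4.25)) / 3 = 24.75/3 = 8.25
  S = [[11.3333, -4.3333],
 [-4.3333, 8.25]].

Step 3 — invert S. det(S) = 11.3333·8.25 - (-4.3333)² = 74.7222.
  S^{-1} = (1/det) · [[d, -b], [-b, a]] = [[0.1104, 0.058],
 [0.058, 0.1517]].

Step 4 — quadratic form (x̄ - mu_0)^T · S^{-1} · (x̄ - mu_0):
  S^{-1} · (x̄ - mu_0) = (-0.3457, -0.2119),
  (x̄ - mu_0)^T · [...] = (-3)·(-0.3457) + (-0.25)·(-0.2119) = 1.0901.

Step 5 — scale by n: T² = 4 · 1.0901 = 4.3606.

T² ≈ 4.3606


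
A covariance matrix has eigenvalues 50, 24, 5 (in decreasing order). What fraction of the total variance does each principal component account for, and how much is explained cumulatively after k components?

Step 1 — total variance = trace(Sigma) = Σ λ_i = 50 + 24 + 5 = 79.

Step 2 — fraction explained by component i = λ_i / Σ λ:
  PC1: 50/79 = 0.6329
  PC2: 24/79 = 0.3038
  PC3: 5/79 = 0.0633

Step 3 — cumulative fraction after k components = (λ_1 + ... + λ_k) / Σ λ:
  k = 1: 50/79 = 0.6329
  k = 2: (50 + 24)/79 = 74/79 = 0.9367
  k = 3: (50 + 24 + 5)/79 = 79/79 = 1

Summary (fraction, with percent):

explained: PC1 0.6329 (63.29%), PC2 0.3038 (30.38%), PC3 0.0633 (6.33%);  cumulative: 0.6329, 0.9367, 1


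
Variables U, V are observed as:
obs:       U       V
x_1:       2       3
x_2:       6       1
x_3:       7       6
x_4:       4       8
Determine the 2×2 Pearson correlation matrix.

Step 1 — column means:
  mean(U) = (2 + 6 + 7 + 4) / 4 = 19/4 = 4.75
  mean(V) = (3 + 1 + 6 + 8) / 4 = 18/4 = 4.5

Step 2 — sample variances and covariances s[i,j] = (1/(n-1)) · Σ_k (x_{k,i} - mean_i) · (x_{k,j} - mean_j), with n-1 = 3:
  s[U,U] = ((-2.75)·(-2.75) + (1.25)·(1.25) + (2.25)·(2.25) + (-0.75)·(-0.75)) / 3 = 14.75/3 = 4.9167
  s[U,V] = ((-2.75)·(-1.5) + (1.25)·(-3.5) + (2.25)·(1.5) + (-0.75)·(3.5)) / 3 = 0.5/3 = 0.1667
  s[V,V] = ((-1.5)·(-1.5) + (-3.5)·(-3.5) + (1.5)·(1.5) + (3.5)·(3.5)) / 3 = 29/3 = 9.6667
  Sample standard deviations s_i = √(s[i,i]):
  s(U) = √(4.9167) = 2.2174
  s(V) = √(9.6667) = 3.1091

Step 3 — r_{ij} = s_{ij} / (s_i · s_j):
  r[U,U] = 1 (diagonal).
  r[U,V] = 0.1667 / (2.2174 · 3.1091) = 0.1667 / 6.894 = 0.0242
  r[V,V] = 1 (diagonal).

R is symmetric with unit diagonal. Assembling:

R = [[1, 0.0242],
 [0.0242, 1]]


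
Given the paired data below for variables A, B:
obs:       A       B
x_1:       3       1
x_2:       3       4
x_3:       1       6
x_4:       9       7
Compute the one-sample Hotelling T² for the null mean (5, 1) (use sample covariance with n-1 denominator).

Step 1 — sample mean vector:
  mean(A) = (3 + 3 + 1 + 9) / 4 = 16/4 = 4
  mean(B) = (1 + 4 + 6 + 7) / 4 = 18/4 = 4.5
  x̄ = (4, 4.5),  deviation x̄ - mu_0 = (4, 4.5) - (5, 1) = (-1, 3.5).

Step 2 — sample covariance matrix, S[i,j] = (1/(n-1)) · Σ_k (x_{k,i} - mean_i) · (x_{k,j} - mean_j), divisor n-1 = 3:
  S[A,A] = ((-1)·(-1) + (-1)·(-1) + (-3)·(-3) + (5)·(5)) / 3 = 36/3 = 12
  S[A,B] = ((-1)·(-3.5) + (-1)·(-0.5) + (-3)·(1.5) + (5)·(2.5)) / 3 = 12/3 = 4
  S[B,B] = ((-3.5)·(-3.5) + (-0.5)·(-0.5) + (1.5)·(1.5) + (2.5)·(2.5)) / 3 = 21/3 = 7
  S = [[12, 4],
 [4, 7]].

Step 3 — invert S. det(S) = 12·7 - (4)² = 68.
  S^{-1} = (1/det) · [[d, -b], [-b, a]] = [[0.1029, -0.0588],
 [-0.0588, 0.1765]].

Step 4 — quadratic form (x̄ - mu_0)^T · S^{-1} · (x̄ - mu_0):
  S^{-1} · (x̄ - mu_0) = (-0.3088, 0.6765),
  (x̄ - mu_0)^T · [...] = (-1)·(-0.3088) + (3.5)·(0.6765) = 2.6765.

Step 5 — scale by n: T² = 4 · 2.6765 = 10.7059.

T² ≈ 10.7059


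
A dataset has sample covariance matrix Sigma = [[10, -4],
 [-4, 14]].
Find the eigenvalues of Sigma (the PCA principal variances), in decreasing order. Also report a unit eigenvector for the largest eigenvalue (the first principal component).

Step 1 — characteristic polynomial of 2×2 Sigma:
  det(Sigma - λI) = λ² - trace · λ + det = 0.
  trace = 10 + 14 = 24, det = 10·14 - (-4)² = 124.
Step 2 — discriminant:
  Δ = trace² - 4·det = 576 - 496 = 80.
Step 3 — eigenvalues:
  λ = (trace ± √Δ)/2 = (24 ± 8.9443)/2,
  λ_1 = 16.4721,  λ_2 = 7.5279.

Step 4 — unit eigenvector for λ_1: solve (Sigma - λ_1 I)v = 0. First row:
  (10 - 16.4721)·v_x + (-4)·v_y = 0, i.e. (-6.4721)·v_x + (-4)·v_y = 0,
  so v ∝ (b, λ_1 - a) = (-4, 6.4721); multiply by -1 so the first entry is positive: u = (4, -6.4721).
  ||u|| = √((4)² + (-6.4721)²) = √(57.8885) ≈ 7.6085,
  v_1 = u/||u|| ≈ (0.5257, -0.8507) (||v_1|| = 1).

λ_1 = 16.4721,  λ_2 = 7.5279;  v_1 ≈ (0.5257, -0.8507)


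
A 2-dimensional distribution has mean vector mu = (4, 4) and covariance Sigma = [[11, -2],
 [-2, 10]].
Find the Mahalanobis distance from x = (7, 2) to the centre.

Step 1 — centre the observation: (x - mu) = (3, -2).

Step 2 — invert Sigma. det(Sigma) = 11·10 - (-2)² = 106.
  Sigma^{-1} = (1/det) · [[d, -b], [-b, a]] = [[0.0943, 0.0189],
 [0.0189, 0.1038]].

Step 3 — form the quadratic (x - mu)^T · Sigma^{-1} · (x - mu):
  Sigma^{-1} · (x - mu) = (0.2453, -0.1509).
  (x - mu)^T · [Sigma^{-1} · (x - mu)] = (3)·(0.2453) + (-2)·(-0.1509) = 1.0377.

Step 4 — take square root: d = √(1.0377) ≈ 1.0187.

d(x, mu) = √(1.0377) ≈ 1.0187


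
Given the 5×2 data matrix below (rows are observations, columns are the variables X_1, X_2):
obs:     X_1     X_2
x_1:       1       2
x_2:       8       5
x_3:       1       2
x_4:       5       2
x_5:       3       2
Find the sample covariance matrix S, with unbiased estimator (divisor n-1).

Step 1 — column means:
  mean(X_1) = (1 + 8 + 1 + 5 + 3) / 5 = 18/5 = 3.6
  mean(X_2) = (2 + 5 + 2 + 2 + 2) / 5 = 13/5 = 2.6

Step 2 — sample covariance S[i,j] = (1/(n-1)) · Σ_k (x_{k,i} - mean_i) · (x_{k,j} - mean_j), with n-1 = 4.
  S[X_1,X_1] = ((-2.6)·(-2.6) + (4.4)·(4.4) + (-2.6)·(-2.6) + (1.4)·(1.4) + (-0.6)·(-0.6)) / 4 = 35.2/4 = 8.8
  S[X_1,X_2] = ((-2.6)·(-0.6) + (4.4)·(2.4) + (-2.6)·(-0.6) + (1.4)·(-0.6) + (-0.6)·(-0.6)) / 4 = 13.2/4 = 3.3
  S[X_2,X_2] = ((-0.6)·(-0.6) + (2.4)·(2.4) + (-0.6)·(-0.6) + (-0.6)·(-0.6) + (-0.6)·(-0.6)) / 4 = 7.2/4 = 1.8

S is symmetric (S[j,i] = S[i,j]). Assembling:

S = [[8.8, 3.3],
 [3.3, 1.8]]


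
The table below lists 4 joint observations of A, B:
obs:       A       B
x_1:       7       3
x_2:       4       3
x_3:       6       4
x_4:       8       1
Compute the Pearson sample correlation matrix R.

Step 1 — column means:
  mean(A) = (7 + 4 + 6 + 8) / 4 = 25/4 = 6.25
  mean(B) = (3 + 3 + 4 + 1) / 4 = 11/4 = 2.75

Step 2 — sample variances and covariances s[i,j] = (1/(n-1)) · Σ_k (x_{k,i} - mean_i) · (x_{k,j} - mean_j), with n-1 = 3:
  s[A,A] = ((0.75)·(0.75) + (-2.25)·(-2.25) + (-0.25)·(-0.25) + (1.75)·(1.75)) / 3 = 8.75/3 = 2.9167
  s[A,B] = ((0.75)·(0.25) + (-2.25)·(0.25) + (-0.25)·(1.25) + (1.75)·(-1.75)) / 3 = -3.75/3 = -1.25
  s[B,B] = ((0.25)·(0.25) + (0.25)·(0.25) + (1.25)·(1.25) + (-1.75)·(-1.75)) / 3 = 4.75/3 = 1.5833
  Sample standard deviations s_i = √(s[i,i]):
  s(A) = √(2.9167) = 1.7078
  s(B) = √(1.5833) = 1.2583

Step 3 — r_{ij} = s_{ij} / (s_i · s_j):
  r[A,A] = 1 (diagonal).
  r[A,B] = -1.25 / (1.7078 · 1.2583) = -1.25 / 2.149 = -0.5817
  r[B,B] = 1 (diagonal).

R is symmetric with unit diagonal. Assembling:

R = [[1, -0.5817],
 [-0.5817, 1]]


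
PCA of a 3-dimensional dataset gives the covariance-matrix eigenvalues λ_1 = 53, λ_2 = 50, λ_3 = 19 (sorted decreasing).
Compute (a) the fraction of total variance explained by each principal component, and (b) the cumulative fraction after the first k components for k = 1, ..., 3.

Step 1 — total variance = trace(Sigma) = Σ λ_i = 53 + 50 + 19 = 122.

Step 2 — fraction explained by component i = λ_i / Σ λ:
  PC1: 53/122 = 0.4344
  PC2: 50/122 = 0.4098
  PC3: 19/122 = 0.1557

Step 3 — cumulative fraction after k components = (λ_1 + ... + λ_k) / Σ λ:
  k = 1: 53/122 = 0.4344
  k = 2: (53 + 50)/122 = 103/122 = 0.8443
  k = 3: (53 + 50 + 19)/122 = 122/122 = 1

Summary (fraction, with percent):

explained: PC1 0.4344 (43.44%), PC2 0.4098 (40.98%), PC3 0.1557 (15.57%);  cumulative: 0.4344, 0.8443, 1


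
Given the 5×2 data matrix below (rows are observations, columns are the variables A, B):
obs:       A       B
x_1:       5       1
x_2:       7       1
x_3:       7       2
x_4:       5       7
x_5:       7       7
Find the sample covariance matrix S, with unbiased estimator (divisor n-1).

Step 1 — column means:
  mean(A) = (5 + 7 + 7 + 5 + 7) / 5 = 31/5 = 6.2
  mean(B) = (1 + 1 + 2 + 7 + 7) / 5 = 18/5 = 3.6

Step 2 — sample covariance S[i,j] = (1/(n-1)) · Σ_k (x_{k,i} - mean_i) · (x_{k,j} - mean_j), with n-1 = 4.
  S[A,A] = ((-1.2)·(-1.2) + (0.8)·(0.8) + (0.8)·(0.8) + (-1.2)·(-1.2) + (0.8)·(0.8)) / 4 = 4.8/4 = 1.2
  S[A,B] = ((-1.2)·(-2.6) + (0.8)·(-2.6) + (0.8)·(-1.6) + (-1.2)·(3.4) + (0.8)·(3.4)) / 4 = -1.6/4 = -0.4
  S[B,B] = ((-2.6)·(-2.6) + (-2.6)·(-2.6) + (-1.6)·(-1.6) + (3.4)·(3.4) + (3.4)·(3.4)) / 4 = 39.2/4 = 9.8

S is symmetric (S[j,i] = S[i,j]). Assembling:

S = [[1.2, -0.4],
 [-0.4, 9.8]]


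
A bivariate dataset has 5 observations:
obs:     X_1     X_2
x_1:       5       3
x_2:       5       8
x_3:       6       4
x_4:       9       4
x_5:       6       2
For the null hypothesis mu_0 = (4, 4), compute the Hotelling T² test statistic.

Step 1 — sample mean vector:
  mean(X_1) = (5 + 5 + 6 + 9 + 6) / 5 = 31/5 = 6.2
  mean(X_2) = (3 + 8 + 4 + 4 + 2) / 5 = 21/5 = 4.2
  x̄ = (6.2, 4.2),  deviation x̄ - mu_0 = (6.2, 4.2) - (4, 4) = (2.2, 0.2).

Step 2 — sample covariance matrix, S[i,j] = (1/(n-1)) · Σ_k (x_{k,i} - mean_i) · (x_{k,j} - mean_j), divisor n-1 = 4:
  S[X_1,X_1] = ((-1.2)·(-1.2) + (-1.2)·(-1.2) + (-0.2)·(-0.2) + (2.8)·(2.8) + (-0.2)·(-0.2)) / 4 = 10.8/4 = 2.7
  S[X_1,X_2] = ((-1.2)·(-1.2) + (-1.2)·(3.8) + (-0.2)·(-0.2) + (2.8)·(-0.2) + (-0.2)·(-2.2)) / 4 = -3.2/4 = -0.8
  S[X_2,X_2] = ((-1.2)·(-1.2) + (3.8)·(3.8) + (-0.2)·(-0.2) + (-0.2)·(-0.2) + (-2.2)·(-2.2)) / 4 = 20.8/4 = 5.2
  S = [[2.7, -0.8],
 [-0.8, 5.2]].

Step 3 — invert S. det(S) = 2.7·5.2 - (-0.8)² = 13.4.
  S^{-1} = (1/det) · [[d, -b], [-b, a]] = [[0.3881, 0.0597],
 [0.0597, 0.2015]].

Step 4 — quadratic form (x̄ - mu_0)^T · S^{-1} · (x̄ - mu_0):
  S^{-1} · (x̄ - mu_0) = (0.8657, 0.1716),
  (x̄ - mu_0)^T · [...] = (2.2)·(0.8657) + (0.2)·(0.1716) = 1.9388.

Step 5 — scale by n: T² = 5 · 1.9388 = 9.694.

T² ≈ 9.694


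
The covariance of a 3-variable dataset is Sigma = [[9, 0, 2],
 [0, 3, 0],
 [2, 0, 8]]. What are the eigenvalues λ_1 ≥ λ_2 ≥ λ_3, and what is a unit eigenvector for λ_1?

Step 1 — characteristic polynomial p(λ) = det(λI - Sigma) = λ³ - tr·λ² + c_1·λ - det, where tr = trace, c_1 = sum of the principal 2×2 minors, det = det(Sigma):
  tr = 9 + 3 + 8 = 20,
  c_1 = (9·3 - (0)²) + (9·8 - (2)²) + (3·8 - (0)²) = 27 + 68 + 24 = 119,
  det = 9·(3·8 - (0)²) - (0)·((0)·8 - (0)·(2)) + (2)·((0)·(0) - 3·(2)) = 9·(24) - (0)·(0) + (2)·(-6) = 204.
  So p(λ) = λ³ - 20λ² + 119λ - 204.
Step 2 — look for an integer root (rational root theorem: any rational root is an integer divisor of 204). Testing λ = 3:
  p(3) = 27 - 180 + 357 - 204 = 0  ✓
  Dividing out (λ - 3): p(λ) = (λ - 3)(λ² - 17λ + 68).
Step 3 — remaining eigenvalues from the quadratic λ² - 17λ + 68 = 0:
  Δ = 17² - 4·68 = 289 - 272 = 17,  λ = (17 ± √17)/2 = (17 ± 4.1231)/2 ≈ 10.5616 or 6.4384.
  Sorted: λ_1 = 10.5616,  λ_2 = 6.4384,  λ_3 = 3  (check: sum = 20 = tr ✓).

Step 4 — unit eigenvector for λ_1 ≈ 10.5616: v spans the null space of (Sigma - λ_1 I), whose rows are
  r_1 = (-1.5616, 0, 2),  r_2 = (0, -7.5616, 0),  r_3 = (2, 0, -2.5616).
  v is orthogonal to every row, so take v ∝ r_1 × r_2 = ((0)·(0) - (2)·(-7.5616), (2)·(0) - (-1.5616)·(0), (-1.5616)·(-7.5616) - (0)·(0)) ≈ (15.1231, 0, 11.8078).
  Let u = (15.1231, 0, 11.8078).
  ||u|| = √((15.1231)² + (0)² + (11.8078)²) = √(368.1316) ≈ 19.1868,  v_1 = u/||u|| ≈ (0.7882, 0, 0.6154) (||v_1|| = 1).

λ_1 = 10.5616,  λ_2 = 6.4384,  λ_3 = 3;  v_1 ≈ (0.7882, 0, 0.6154)


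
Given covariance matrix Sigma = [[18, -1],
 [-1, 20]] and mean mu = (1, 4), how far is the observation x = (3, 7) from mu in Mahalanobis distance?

Step 1 — centre the observation: (x - mu) = (2, 3).

Step 2 — invert Sigma. det(Sigma) = 18·20 - (-1)² = 359.
  Sigma^{-1} = (1/det) · [[d, -b], [-b, a]] = [[0.0557, 0.0028],
 [0.0028, 0.0501]].

Step 3 — form the quadratic (x - mu)^T · Sigma^{-1} · (x - mu):
  Sigma^{-1} · (x - mu) = (0.1198, 0.156).
  (x - mu)^T · [Sigma^{-1} · (x - mu)] = (2)·(0.1198) + (3)·(0.156) = 0.7075.

Step 4 — take square root: d = √(0.7075) ≈ 0.8411.

d(x, mu) = √(0.7075) ≈ 0.8411


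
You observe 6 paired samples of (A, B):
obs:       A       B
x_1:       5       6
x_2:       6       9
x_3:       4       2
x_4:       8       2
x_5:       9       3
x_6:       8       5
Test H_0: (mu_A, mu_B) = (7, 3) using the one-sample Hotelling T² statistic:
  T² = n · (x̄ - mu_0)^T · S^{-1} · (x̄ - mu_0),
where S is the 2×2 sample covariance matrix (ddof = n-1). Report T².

Step 1 — sample mean vector:
  mean(A) = (5 + 6 + 4 + 8 + 9 + 8) / 6 = 40/6 = 6.6667
  mean(B) = (6 + 9 + 2 + 2 + 3 + 5) / 6 = 27/6 = 4.5
  x̄ = (6.6667, 4.5),  deviation x̄ - mu_0 = (6.6667, 4.5) - (7, 3) = (-0.3333, 1.5).

Step 2 — sample covariance matrix, S[i,j] = (1/(n-1)) · Σ_k (x_{k,i} - mean_i) · (x_{k,j} - mean_j), divisor n-1 = 5:
  S[A,A] = ((-1.6667)·(-1.6667) + (-0.6667)·(-0.6667) + (-2.6667)·(-2.6667) + (1.3333)·(1.3333) + (2.3333)·(2.3333) + (1.3333)·(1.3333)) / 5 = 19.3333/5 = 3.8667
  S[A,B] = ((-1.6667)·(1.5) + (-0.6667)·(4.5) + (-2.6667)·(-2.5) + (1.3333)·(-2.5) + (2.3333)·(-1.5) + (1.3333)·(0.5)) / 5 = -5/5 = -1
  S[B,B] = ((1.5)·(1.5) + (4.5)·(4.5) + (-2.5)·(-2.5) + (-2.5)·(-2.5) + (-1.5)·(-1.5) + (0.5)·(0.5)) / 5 = 37.5/5 = 7.5
  S = [[3.8667, -1],
 [-1, 7.5]].

Step 3 — invert S. det(S) = 3.8667·7.5 - (-1)² = 28.
  S^{-1} = (1/det) · [[d, -b], [-b, a]] = [[0.2679, 0.0357],
 [0.0357, 0.1381]].

Step 4 — quadratic form (x̄ - mu_0)^T · S^{-1} · (x̄ - mu_0):
  S^{-1} · (x̄ - mu_0) = (-0.0357, 0.1952),
  (x̄ - mu_0)^T · [...] = (-0.3333)·(-0.0357) + (1.5)·(0.1952) = 0.3048.

Step 5 — scale by n: T² = 6 · 0.3048 = 1.8286.

T² ≈ 1.8286


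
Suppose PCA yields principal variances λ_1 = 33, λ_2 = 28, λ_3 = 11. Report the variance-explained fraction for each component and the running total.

Step 1 — total variance = trace(Sigma) = Σ λ_i = 33 + 28 + 11 = 72.

Step 2 — fraction explained by component i = λ_i / Σ λ:
  PC1: 33/72 = 0.4583
  PC2: 28/72 = 0.3889
  PC3: 11/72 = 0.1528

Step 3 — cumulative fraction after k components = (λ_1 + ... + λ_k) / Σ λ:
  k = 1: 33/72 = 0.4583
  k = 2: (33 + 28)/72 = 61/72 = 0.8472
  k = 3: (33 + 28 + 11)/72 = 72/72 = 1

Summary (fraction, with percent):

explained: PC1 0.4583 (45.83%), PC2 0.3889 (38.89%), PC3 0.1528 (15.28%);  cumulative: 0.4583, 0.8472, 1


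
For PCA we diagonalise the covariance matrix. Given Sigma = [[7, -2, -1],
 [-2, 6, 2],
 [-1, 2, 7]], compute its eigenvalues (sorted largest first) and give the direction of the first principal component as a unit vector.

Step 1 — characteristic polynomial p(λ) = det(λI - Sigma) = λ³ - tr·λ² + c_1·λ - det, where tr = trace, c_1 = sum of the principal 2×2 minors, det = det(Sigma):
  tr = 7 + 6 + 7 = 20,
  c_1 = (7·6 - (-2)²) + (7·7 - (-1)²) + (6·7 - (2)²) = 38 + 48 + 38 = 124,
  det = 7·(6·7 - (2)²) - (-2)·((-2)·7 - (2)·(-1)) + (-1)·((-2)·(2) - 6·(-1)) = 7·(38) - (-2)·(-12) + (-1)·(2) = 240.
  So p(λ) = λ³ - 20λ² + 124λ - 240.
Step 2 — look for an integer root (rational root theorem: any rational root is an integer divisor of 240). Testing λ = 4:
  p(4) = 64 - 320 + 496 - 240 = 0  ✓
  Dividing out (λ - 4): p(λ) = (λ - 4)(λ² - 16λ + 60).
Step 3 — remaining eigenvalues from the quadratic λ² - 16λ + 60 = 0:
  Δ = 16² - 4·60 = 256 - 240 = 16,  λ = (16 ± √16)/2 = (16 ± 4)/2 = 10 or 6.
  Sorted: λ_1 = 10,  λ_2 = 6,  λ_3 = 4  (check: sum = 20 = tr ✓).

Step 4 — unit eigenvector for λ_1 = 10: v spans the null space of (Sigma - λ_1 I), whose rows are
  r_1 = (-3, -2, -1),  r_2 = (-2, -4, 2),  r_3 = (-1, 2, -3).
  v is orthogonal to every row, so take v ∝ r_1 × r_2 = ((-2)·(2) - (-1)·(-4), (-1)·(-2) - (-3)·(2), (-3)·(-4) - (-2)·(-2)) = (-8, 8, 8).
  Rescale (divide by 8; multiply by -1 so the first nonzero entry is positive): u = (1, -1, -1).
  ||u|| = √((1)² + (-1)² + (-1)²) = √(3) ≈ 1.7321,  v_1 = u/||u|| ≈ (0.5774, -0.5774, -0.5774) (||v_1|| = 1).

λ_1 = 10,  λ_2 = 6,  λ_3 = 4;  v_1 ≈ (0.5774, -0.5774, -0.5774)


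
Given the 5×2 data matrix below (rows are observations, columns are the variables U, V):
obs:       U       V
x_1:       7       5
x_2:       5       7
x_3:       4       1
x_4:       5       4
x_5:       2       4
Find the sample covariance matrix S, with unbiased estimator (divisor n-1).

Step 1 — column means:
  mean(U) = (7 + 5 + 4 + 5 + 2) / 5 = 23/5 = 4.6
  mean(V) = (5 + 7 + 1 + 4 + 4) / 5 = 21/5 = 4.2

Step 2 — sample covariance S[i,j] = (1/(n-1)) · Σ_k (x_{k,i} - mean_i) · (x_{k,j} - mean_j), with n-1 = 4.
  S[U,U] = ((2.4)·(2.4) + (0.4)·(0.4) + (-0.6)·(-0.6) + (0.4)·(0.4) + (-2.6)·(-2.6)) / 4 = 13.2/4 = 3.3
  S[U,V] = ((2.4)·(0.8) + (0.4)·(2.8) + (-0.6)·(-3.2) + (0.4)·(-0.2) + (-2.6)·(-0.2)) / 4 = 5.4/4 = 1.35
  S[V,V] = ((0.8)·(0.8) + (2.8)·(2.8) + (-3.2)·(-3.2) + (-0.2)·(-0.2) + (-0.2)·(-0.2)) / 4 = 18.8/4 = 4.7

S is symmetric (S[j,i] = S[i,j]). Assembling:

S = [[3.3, 1.35],
 [1.35, 4.7]]


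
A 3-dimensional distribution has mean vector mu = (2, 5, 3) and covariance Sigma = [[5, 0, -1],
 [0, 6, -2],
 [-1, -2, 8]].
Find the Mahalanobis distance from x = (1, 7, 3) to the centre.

Step 1 — centre the observation: (x - mu) = (-1, 2, 0).

Step 2 — invert Sigma (cofactor / det for 3×3, or solve directly):
  Sigma^{-1} = [[0.2056, 0.0093, 0.028],
 [0.0093, 0.1822, 0.0467],
 [0.028, 0.0467, 0.1402]].

Step 3 — form the quadratic (x - mu)^T · Sigma^{-1} · (x - mu):
  Sigma^{-1} · (x - mu) = (-0.1869, 0.3551, 0.0654).
  (x - mu)^T · [Sigma^{-1} · (x - mu)] = (-1)·(-0.1869) + (2)·(0.3551) + (0)·(0.0654) = 0.8972.

Step 4 — take square root: d = √(0.8972) ≈ 0.9472.

d(x, mu) = √(0.8972) ≈ 0.9472


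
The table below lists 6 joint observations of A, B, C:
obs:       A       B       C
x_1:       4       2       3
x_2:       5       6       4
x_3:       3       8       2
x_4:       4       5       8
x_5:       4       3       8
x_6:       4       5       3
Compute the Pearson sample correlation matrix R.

Step 1 — column means:
  mean(A) = (4 + 5 + 3 + 4 + 4 + 4) / 6 = 24/6 = 4
  mean(B) = (2 + 6 + 8 + 5 + 3 + 5) / 6 = 29/6 = 4.8333
  mean(C) = (3 + 4 + 2 + 8 + 8 + 3) / 6 = 28/6 = 4.6667

Step 2 — sample variances and covariances s[i,j] = (1/(n-1)) · Σ_k (x_{k,i} - mean_i) · (x_{k,j} - mean_j), with n-1 = 5:
  s[A,A] = ((0)·(0) + (1)·(1) + (-1)·(-1) + (0)·(0) + (0)·(0) + (0)·(0)) / 5 = 2/5 = 0.4
  s[A,B] = ((0)·(-2.8333) + (1)·(1.1667) + (-1)·(3.1667) + (0)·(0.1667) + (0)·(-1.8333) + (0)·(0.1667)) / 5 = -2/5 = -0.4
  s[A,C] = ((0)·(-1.6667) + (1)·(-0.6667) + (-1)·(-2.6667) + (0)·(3.3333) + (0)·(3.3333) + (0)·(-1.6667)) / 5 = 2/5 = 0.4
  s[B,B] = ((-2.8333)·(-2.8333) + (1.1667)·(1.1667) + (3.1667)·(3.1667) + (0.1667)·(0.1667) + (-1.8333)·(-1.8333) + (0.1667)·(0.1667)) / 5 = 22.8333/5 = 4.5667
  s[B,C] = ((-2.8333)·(-1.6667) + (1.1667)·(-0.6667) + (3.1667)·(-2.6667) + (0.1667)·(3.3333) + (-1.8333)·(3.3333) + (0.1667)·(-1.6667)) / 5 = -10.3333/5 = -2.0667
  s[C,C] = ((-1.6667)·(-1.6667) + (-0.6667)·(-0.6667) + (-2.6667)·(-2.6667) + (3.3333)·(3.3333) + (3.3333)·(3.3333) + (-1.6667)·(-1.6667)) / 5 = 35.3333/5 = 7.0667
  Sample standard deviations s_i = √(s[i,i]):
  s(A) = √(0.4) = 0.6325
  s(B) = √(4.5667) = 2.137
  s(C) = √(7.0667) = 2.6583

Step 3 — r_{ij} = s_{ij} / (s_i · s_j):
  r[A,A] = 1 (diagonal).
  r[A,B] = -0.4 / (0.6325 · 2.137) = -0.4 / 1.3515 = -0.296
  r[A,C] = 0.4 / (0.6325 · 2.6583) = 0.4 / 1.6813 = 0.2379
  r[B,B] = 1 (diagonal).
  r[B,C] = -2.0667 / (2.137 · 2.6583) = -2.0667 / 5.6808 = -0.3638
  r[C,C] = 1 (diagonal).

R is symmetric with unit diagonal. Assembling:

R = [[1, -0.296, 0.2379],
 [-0.296, 1, -0.3638],
 [0.2379, -0.3638, 1]]
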